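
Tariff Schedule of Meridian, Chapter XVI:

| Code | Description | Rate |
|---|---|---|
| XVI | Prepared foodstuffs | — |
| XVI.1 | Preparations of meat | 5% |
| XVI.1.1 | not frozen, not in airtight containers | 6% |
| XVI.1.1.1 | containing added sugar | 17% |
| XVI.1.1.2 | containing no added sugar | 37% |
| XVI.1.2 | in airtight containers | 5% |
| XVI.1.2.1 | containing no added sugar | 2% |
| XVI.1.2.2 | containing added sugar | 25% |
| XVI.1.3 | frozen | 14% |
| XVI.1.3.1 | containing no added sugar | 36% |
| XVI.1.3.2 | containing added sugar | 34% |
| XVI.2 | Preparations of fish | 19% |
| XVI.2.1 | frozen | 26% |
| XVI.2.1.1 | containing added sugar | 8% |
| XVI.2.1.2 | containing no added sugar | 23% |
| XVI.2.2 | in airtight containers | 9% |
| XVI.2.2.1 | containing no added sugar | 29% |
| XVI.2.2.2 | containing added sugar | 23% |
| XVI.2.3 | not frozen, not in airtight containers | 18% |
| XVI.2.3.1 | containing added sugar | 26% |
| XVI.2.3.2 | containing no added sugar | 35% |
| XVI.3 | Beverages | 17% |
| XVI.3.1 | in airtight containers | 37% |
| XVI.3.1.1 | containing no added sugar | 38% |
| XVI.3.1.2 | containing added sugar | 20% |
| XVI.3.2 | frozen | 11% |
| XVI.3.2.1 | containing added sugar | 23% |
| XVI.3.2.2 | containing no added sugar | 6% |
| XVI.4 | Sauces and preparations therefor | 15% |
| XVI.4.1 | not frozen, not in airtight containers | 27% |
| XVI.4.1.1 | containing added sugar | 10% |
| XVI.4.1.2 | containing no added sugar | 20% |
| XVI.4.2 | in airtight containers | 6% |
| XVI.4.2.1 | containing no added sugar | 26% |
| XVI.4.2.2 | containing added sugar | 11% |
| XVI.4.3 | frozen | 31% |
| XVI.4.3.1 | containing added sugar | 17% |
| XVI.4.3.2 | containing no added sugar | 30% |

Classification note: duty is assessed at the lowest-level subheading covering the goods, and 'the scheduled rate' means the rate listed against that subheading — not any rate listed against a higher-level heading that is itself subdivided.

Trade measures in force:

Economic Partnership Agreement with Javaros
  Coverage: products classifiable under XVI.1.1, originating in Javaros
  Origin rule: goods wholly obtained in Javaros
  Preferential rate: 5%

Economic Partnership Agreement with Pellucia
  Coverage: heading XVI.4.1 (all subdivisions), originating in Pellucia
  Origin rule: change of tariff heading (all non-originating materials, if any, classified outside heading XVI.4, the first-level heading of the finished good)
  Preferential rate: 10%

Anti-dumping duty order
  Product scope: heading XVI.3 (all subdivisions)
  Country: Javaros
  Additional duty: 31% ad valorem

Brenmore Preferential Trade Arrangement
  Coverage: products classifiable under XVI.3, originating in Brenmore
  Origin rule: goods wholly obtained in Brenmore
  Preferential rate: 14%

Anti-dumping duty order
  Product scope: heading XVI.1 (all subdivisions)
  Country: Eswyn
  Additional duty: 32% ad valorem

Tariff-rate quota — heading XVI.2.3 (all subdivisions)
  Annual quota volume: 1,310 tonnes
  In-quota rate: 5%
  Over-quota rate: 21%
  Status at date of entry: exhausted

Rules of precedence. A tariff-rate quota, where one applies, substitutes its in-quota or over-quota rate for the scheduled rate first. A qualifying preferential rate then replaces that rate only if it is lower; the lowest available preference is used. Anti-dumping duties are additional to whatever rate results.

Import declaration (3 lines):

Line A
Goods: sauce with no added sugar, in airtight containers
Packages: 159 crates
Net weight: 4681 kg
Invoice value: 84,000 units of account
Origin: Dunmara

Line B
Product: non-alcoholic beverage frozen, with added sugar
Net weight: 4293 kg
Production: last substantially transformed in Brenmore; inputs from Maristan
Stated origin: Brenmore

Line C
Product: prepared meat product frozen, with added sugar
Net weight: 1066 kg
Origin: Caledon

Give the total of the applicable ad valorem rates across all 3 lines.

Line A: sauce → XVI.4; in airtight containers → XVI.4.2; with no added sugar → XVI.4.2.1. Scheduled 26%. No special measure applies. → 26%.
Line B: non-alcoholic beverage → XVI.3; frozen → XVI.3.2; with added sugar → XVI.3.2.1. Scheduled 23%. Brenmore agreement on XVI.3: not wholly obtained. → 23%.
Line C: prepared meat product → XVI.1; frozen → XVI.1.3; with added sugar → XVI.1.3.2. Scheduled 34%. No special measure applies. → 34%.
Sum: 26% + 23% + 34% = 83%.

83%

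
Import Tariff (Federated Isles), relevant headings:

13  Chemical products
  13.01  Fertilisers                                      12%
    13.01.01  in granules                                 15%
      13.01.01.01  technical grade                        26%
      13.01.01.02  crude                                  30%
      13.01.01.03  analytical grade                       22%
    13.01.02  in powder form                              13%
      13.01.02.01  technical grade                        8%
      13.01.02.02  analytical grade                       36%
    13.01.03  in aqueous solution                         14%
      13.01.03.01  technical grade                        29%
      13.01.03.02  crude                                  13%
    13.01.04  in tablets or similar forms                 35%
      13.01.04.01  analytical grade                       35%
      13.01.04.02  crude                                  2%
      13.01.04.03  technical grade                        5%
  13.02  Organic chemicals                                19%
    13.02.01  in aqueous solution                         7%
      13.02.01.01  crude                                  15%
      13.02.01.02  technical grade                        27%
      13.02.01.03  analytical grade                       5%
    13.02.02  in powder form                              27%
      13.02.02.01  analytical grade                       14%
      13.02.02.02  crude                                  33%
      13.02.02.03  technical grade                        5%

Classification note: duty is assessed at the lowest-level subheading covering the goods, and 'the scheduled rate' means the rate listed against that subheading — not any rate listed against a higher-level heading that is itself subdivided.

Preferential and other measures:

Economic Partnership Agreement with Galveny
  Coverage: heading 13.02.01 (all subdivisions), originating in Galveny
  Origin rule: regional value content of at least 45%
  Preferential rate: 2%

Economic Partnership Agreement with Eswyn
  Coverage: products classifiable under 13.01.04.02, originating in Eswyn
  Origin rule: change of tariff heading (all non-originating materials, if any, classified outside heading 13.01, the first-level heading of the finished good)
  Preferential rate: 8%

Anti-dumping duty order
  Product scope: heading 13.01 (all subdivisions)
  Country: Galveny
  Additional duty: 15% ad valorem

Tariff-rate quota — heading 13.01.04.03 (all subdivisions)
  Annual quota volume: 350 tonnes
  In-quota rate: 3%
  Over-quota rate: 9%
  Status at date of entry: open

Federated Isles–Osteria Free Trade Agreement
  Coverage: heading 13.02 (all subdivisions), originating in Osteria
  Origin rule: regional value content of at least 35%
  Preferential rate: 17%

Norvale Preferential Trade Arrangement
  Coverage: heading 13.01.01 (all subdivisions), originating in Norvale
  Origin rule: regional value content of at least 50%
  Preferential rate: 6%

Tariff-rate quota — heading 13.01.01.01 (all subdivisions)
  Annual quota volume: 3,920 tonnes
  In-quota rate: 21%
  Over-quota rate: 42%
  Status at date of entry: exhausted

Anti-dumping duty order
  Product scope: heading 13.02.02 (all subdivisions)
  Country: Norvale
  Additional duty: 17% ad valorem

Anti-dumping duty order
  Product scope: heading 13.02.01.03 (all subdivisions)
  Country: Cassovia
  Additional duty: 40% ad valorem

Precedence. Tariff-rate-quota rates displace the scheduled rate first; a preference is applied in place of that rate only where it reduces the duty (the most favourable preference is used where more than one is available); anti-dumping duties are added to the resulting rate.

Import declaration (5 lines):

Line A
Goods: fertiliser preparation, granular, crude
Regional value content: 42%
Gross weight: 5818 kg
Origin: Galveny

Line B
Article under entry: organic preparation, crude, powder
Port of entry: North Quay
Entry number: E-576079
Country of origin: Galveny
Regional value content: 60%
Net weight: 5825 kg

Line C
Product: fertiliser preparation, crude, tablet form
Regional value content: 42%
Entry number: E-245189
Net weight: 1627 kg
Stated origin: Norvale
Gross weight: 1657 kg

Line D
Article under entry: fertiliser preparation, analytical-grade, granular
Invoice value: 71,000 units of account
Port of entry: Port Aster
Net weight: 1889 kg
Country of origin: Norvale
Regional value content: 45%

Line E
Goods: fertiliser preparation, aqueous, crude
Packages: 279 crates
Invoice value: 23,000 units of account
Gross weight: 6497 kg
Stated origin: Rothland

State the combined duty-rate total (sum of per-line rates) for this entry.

Line A: fertiliser → 13.01; granular → 13.01.01; crude → 13.01.01.02. Scheduled 30%. Galveny agreement on 13.02.01: 13.01.01.02 not covered; anti-dumping (Galveny, 13.01): +15%; total 30% + 15% = 45%. → 45%.
Line B: organic → 13.02; powder → 13.02.02; crude → 13.02.02.02. Scheduled 33%. Galveny agreement on 13.02.01: 13.02.02.02 not covered. → 33%.
Line C: fertiliser → 13.01; tablet form → 13.01.04; crude → 13.01.04.02. Scheduled 2%. Norvale agreement on 13.01.01: 13.01.04.02 not covered. → 2%.
Line D: fertiliser → 13.01; granular → 13.01.01; analytical-grade → 13.01.01.03. Scheduled 22%. Norvale agreement on 13.01.01: RVC < 50%. → 22%.
Line E: fertiliser → 13.01; aqueous → 13.01.03; crude → 13.01.03.02. Scheduled 13%. No special measure applies. → 13%.
Sum: 45% + 33% + 2% + 22% + 13% = 115%.

115%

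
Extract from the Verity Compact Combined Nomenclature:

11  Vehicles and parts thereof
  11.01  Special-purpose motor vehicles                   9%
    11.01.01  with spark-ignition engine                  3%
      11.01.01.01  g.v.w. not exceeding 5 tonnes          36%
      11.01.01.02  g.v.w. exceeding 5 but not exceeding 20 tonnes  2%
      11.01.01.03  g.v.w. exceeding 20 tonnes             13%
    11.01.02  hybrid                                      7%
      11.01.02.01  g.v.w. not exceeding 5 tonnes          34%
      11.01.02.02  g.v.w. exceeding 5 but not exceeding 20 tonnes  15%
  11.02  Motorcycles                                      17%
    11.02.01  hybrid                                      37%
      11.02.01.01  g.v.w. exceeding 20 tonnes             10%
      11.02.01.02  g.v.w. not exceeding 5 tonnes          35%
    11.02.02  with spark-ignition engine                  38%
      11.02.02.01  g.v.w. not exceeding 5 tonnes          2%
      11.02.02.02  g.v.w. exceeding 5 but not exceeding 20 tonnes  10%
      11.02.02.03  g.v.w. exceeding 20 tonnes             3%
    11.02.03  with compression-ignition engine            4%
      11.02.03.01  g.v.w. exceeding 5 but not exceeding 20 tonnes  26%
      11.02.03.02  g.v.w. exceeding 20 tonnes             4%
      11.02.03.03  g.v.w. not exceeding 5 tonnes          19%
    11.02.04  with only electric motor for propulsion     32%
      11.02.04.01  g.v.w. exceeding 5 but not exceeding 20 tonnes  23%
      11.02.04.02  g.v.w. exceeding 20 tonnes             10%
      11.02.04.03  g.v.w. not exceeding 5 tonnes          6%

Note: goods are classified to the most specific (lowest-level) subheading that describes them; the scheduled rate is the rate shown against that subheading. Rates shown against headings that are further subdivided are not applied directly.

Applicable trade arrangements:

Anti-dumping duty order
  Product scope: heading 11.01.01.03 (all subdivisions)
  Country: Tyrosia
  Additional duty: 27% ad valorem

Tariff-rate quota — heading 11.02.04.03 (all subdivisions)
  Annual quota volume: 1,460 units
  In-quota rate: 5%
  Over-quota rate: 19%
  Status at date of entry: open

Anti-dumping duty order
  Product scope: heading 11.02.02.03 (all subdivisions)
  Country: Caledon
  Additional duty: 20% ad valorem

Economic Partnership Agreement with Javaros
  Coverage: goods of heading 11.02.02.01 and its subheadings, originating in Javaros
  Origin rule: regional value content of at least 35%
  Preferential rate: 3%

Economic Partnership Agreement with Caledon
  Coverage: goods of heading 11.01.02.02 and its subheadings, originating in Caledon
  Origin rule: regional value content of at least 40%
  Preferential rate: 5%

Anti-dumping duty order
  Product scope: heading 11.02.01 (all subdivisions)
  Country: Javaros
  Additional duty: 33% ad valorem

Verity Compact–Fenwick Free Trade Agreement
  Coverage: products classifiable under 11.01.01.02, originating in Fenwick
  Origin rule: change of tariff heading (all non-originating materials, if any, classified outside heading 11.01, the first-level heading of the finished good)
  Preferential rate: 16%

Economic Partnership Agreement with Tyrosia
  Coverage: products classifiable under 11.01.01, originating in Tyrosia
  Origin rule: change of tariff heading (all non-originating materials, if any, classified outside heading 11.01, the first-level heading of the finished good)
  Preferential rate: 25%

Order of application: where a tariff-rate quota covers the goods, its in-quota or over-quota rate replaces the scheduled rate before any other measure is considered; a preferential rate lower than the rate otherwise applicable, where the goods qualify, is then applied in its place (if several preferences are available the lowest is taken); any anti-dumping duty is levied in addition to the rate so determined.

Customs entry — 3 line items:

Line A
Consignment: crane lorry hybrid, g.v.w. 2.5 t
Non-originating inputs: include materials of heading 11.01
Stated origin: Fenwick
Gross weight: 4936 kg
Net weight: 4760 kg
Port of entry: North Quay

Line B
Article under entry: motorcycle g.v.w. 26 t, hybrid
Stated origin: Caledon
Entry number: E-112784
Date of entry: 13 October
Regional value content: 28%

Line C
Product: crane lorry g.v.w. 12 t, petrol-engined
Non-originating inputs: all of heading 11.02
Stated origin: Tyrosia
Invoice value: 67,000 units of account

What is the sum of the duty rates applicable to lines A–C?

46%

Line A: crane lorry → 11.01; hybrid → 11.01.02; g.v.w. 2.5 t → 11.01.02.01. Scheduled 34%. Fenwick agreement on 11.01.01.02: 11.01.02.01 not covered. → 34%.
Line B: motorcycle → 11.02; hybrid → 11.02.01; g.v.w. 26 t → 11.02.01.01. Scheduled 10%. Caledon agreement on 11.01.02.02: 11.02.01.01 not covered. → 10%.
Line C: crane lorry → 11.01; petrol-engined → 11.01.01; g.v.w. 12 t → 11.01.01.02. Scheduled 2%. Tyrosia agreement on 11.01.01: CTH met → 25% available; preference 25% not lower than 2% → no reduction. → 2%.
Sum: 34% + 10% + 2% = 46%.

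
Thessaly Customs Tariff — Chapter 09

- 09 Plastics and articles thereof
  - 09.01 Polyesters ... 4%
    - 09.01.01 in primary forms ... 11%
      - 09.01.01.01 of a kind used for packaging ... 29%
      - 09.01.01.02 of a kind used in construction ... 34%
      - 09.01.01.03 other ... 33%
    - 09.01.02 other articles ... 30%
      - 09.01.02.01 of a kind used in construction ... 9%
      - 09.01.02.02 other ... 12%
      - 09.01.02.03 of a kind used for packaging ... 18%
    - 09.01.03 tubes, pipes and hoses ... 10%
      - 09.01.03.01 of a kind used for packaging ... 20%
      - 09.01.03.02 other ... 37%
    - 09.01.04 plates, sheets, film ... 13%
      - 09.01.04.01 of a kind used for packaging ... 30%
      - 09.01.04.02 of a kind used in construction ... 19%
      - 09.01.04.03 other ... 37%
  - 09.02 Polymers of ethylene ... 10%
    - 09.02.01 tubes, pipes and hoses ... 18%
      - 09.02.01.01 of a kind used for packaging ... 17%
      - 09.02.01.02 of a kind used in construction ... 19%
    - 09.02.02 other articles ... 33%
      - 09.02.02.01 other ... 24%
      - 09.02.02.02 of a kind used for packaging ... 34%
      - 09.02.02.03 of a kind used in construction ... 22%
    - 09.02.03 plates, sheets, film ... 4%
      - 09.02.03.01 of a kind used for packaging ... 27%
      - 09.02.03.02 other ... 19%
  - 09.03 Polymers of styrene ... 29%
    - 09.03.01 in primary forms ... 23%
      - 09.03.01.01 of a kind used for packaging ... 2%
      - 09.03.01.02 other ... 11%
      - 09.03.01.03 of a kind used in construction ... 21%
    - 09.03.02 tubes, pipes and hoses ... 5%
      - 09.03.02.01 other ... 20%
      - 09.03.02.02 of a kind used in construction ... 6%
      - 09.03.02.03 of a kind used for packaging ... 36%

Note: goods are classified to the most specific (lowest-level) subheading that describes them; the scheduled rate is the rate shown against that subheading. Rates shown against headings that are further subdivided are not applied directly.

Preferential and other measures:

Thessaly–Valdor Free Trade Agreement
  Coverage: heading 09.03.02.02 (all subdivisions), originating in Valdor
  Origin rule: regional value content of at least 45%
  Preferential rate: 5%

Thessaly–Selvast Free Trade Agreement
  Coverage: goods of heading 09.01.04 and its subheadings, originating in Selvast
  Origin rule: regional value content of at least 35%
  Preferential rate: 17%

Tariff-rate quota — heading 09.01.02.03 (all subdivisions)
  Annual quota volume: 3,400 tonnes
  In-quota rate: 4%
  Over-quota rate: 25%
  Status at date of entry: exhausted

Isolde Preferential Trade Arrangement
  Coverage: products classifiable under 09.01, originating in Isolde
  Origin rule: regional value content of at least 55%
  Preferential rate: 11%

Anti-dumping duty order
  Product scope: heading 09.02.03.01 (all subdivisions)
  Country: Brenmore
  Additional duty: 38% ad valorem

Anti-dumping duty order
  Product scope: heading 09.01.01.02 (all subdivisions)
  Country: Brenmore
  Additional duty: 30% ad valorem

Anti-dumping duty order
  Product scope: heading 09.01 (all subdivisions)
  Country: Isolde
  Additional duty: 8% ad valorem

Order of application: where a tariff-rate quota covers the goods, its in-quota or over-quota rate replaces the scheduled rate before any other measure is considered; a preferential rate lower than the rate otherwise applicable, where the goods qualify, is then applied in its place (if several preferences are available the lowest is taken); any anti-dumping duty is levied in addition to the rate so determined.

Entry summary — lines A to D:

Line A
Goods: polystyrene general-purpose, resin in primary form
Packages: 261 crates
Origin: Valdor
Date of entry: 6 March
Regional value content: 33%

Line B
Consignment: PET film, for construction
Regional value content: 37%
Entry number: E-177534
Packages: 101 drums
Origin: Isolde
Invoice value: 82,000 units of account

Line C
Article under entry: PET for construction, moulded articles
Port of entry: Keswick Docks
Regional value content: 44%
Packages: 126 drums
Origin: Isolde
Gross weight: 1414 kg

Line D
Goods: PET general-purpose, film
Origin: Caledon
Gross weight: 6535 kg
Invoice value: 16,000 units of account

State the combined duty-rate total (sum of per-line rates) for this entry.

92%

Line A: polystyrene → 09.03; resin in primary form → 09.03.01; general-purpose → 09.03.01.02. Scheduled 11%. Valdor agreement on 09.03.02.02: 09.03.01.02 not covered. → 11%.
Line B: PET → 09.01; film → 09.01.04; for construction → 09.01.04.02. Scheduled 19%. Isolde agreement on 09.01: RVC < 55%; anti-dumping (Isolde, 09.01): +8%; total 19% + 8% = 27%. → 27%.
Line C: PET → 09.01; moulded articles → 09.01.02; for construction → 09.01.02.01. Scheduled 9%. Isolde agreement on 09.01: RVC < 55%; anti-dumping (Isolde, 09.01): +8%; total 9% + 8% = 17%. → 17%.
Line D: PET → 09.01; film → 09.01.04; general-purpose → 09.01.04.03. Scheduled 37%. No special measure applies. → 37%.
Sum: 11% + 27% + 17% + 37% = 92%.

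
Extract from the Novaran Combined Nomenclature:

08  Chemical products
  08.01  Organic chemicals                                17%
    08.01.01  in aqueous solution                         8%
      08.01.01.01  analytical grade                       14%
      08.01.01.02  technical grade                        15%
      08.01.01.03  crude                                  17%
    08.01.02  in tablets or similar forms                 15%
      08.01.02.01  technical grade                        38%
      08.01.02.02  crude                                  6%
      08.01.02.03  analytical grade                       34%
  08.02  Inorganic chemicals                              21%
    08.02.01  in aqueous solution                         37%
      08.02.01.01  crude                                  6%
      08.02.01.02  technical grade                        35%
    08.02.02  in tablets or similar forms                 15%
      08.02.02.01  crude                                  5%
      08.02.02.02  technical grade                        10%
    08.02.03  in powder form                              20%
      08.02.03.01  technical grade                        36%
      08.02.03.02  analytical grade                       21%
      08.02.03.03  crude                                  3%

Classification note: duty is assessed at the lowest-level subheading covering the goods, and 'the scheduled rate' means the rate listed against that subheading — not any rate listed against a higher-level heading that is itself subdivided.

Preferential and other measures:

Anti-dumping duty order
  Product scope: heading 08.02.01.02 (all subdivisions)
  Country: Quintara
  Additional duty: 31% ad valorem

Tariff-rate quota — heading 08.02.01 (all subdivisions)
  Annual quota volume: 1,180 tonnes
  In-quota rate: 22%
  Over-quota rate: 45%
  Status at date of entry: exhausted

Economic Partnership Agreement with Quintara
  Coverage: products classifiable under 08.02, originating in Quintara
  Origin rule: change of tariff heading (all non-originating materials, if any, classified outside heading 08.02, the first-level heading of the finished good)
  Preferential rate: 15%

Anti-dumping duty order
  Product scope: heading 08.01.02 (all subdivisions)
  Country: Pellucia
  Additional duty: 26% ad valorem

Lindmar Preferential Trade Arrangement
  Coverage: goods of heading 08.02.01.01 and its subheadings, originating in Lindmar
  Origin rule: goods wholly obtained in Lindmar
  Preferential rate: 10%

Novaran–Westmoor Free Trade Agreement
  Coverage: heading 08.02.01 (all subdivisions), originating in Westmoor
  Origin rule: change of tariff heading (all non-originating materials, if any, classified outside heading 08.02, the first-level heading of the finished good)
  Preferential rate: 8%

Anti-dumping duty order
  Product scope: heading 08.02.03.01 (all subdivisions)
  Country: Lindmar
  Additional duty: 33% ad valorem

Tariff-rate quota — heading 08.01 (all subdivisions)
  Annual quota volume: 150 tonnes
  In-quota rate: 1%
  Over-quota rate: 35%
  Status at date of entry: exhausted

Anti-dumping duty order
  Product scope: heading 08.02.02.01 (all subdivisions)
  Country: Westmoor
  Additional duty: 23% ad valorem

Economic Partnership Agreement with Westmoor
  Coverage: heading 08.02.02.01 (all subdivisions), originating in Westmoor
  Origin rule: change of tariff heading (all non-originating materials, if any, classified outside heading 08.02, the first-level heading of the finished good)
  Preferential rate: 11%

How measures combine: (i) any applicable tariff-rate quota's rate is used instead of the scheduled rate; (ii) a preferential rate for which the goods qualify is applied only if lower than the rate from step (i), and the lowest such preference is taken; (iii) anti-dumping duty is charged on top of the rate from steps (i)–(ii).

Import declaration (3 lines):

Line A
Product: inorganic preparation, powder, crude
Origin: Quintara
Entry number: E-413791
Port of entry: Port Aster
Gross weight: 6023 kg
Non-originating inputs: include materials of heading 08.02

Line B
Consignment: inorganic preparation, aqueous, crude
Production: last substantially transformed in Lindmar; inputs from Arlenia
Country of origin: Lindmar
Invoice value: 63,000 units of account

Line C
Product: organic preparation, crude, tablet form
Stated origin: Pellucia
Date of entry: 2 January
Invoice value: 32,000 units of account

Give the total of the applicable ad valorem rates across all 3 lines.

Line A: inorganic → 08.02; powder → 08.02.03; crude → 08.02.03.03. Scheduled 3%. Quintara agreement on 08.02: CTH not met. → 3%.
Line B: inorganic → 08.02; aqueous → 08.02.01; crude → 08.02.01.01. Scheduled 6%. quota on 08.02.01 exhausted → over-quota 45%; Lindmar agreement on 08.02.01.01: not wholly obtained. → 45%.
Line C: organic → 08.01; tablet form → 08.01.02; crude → 08.01.02.02. Scheduled 6%. quota on 08.01 exhausted → over-quota 35%; anti-dumping (Pellucia, 08.01.02): +26%; total 35% + 26% = 61%. → 61%.
Sum: 3% + 45% + 61% = 109%.

109%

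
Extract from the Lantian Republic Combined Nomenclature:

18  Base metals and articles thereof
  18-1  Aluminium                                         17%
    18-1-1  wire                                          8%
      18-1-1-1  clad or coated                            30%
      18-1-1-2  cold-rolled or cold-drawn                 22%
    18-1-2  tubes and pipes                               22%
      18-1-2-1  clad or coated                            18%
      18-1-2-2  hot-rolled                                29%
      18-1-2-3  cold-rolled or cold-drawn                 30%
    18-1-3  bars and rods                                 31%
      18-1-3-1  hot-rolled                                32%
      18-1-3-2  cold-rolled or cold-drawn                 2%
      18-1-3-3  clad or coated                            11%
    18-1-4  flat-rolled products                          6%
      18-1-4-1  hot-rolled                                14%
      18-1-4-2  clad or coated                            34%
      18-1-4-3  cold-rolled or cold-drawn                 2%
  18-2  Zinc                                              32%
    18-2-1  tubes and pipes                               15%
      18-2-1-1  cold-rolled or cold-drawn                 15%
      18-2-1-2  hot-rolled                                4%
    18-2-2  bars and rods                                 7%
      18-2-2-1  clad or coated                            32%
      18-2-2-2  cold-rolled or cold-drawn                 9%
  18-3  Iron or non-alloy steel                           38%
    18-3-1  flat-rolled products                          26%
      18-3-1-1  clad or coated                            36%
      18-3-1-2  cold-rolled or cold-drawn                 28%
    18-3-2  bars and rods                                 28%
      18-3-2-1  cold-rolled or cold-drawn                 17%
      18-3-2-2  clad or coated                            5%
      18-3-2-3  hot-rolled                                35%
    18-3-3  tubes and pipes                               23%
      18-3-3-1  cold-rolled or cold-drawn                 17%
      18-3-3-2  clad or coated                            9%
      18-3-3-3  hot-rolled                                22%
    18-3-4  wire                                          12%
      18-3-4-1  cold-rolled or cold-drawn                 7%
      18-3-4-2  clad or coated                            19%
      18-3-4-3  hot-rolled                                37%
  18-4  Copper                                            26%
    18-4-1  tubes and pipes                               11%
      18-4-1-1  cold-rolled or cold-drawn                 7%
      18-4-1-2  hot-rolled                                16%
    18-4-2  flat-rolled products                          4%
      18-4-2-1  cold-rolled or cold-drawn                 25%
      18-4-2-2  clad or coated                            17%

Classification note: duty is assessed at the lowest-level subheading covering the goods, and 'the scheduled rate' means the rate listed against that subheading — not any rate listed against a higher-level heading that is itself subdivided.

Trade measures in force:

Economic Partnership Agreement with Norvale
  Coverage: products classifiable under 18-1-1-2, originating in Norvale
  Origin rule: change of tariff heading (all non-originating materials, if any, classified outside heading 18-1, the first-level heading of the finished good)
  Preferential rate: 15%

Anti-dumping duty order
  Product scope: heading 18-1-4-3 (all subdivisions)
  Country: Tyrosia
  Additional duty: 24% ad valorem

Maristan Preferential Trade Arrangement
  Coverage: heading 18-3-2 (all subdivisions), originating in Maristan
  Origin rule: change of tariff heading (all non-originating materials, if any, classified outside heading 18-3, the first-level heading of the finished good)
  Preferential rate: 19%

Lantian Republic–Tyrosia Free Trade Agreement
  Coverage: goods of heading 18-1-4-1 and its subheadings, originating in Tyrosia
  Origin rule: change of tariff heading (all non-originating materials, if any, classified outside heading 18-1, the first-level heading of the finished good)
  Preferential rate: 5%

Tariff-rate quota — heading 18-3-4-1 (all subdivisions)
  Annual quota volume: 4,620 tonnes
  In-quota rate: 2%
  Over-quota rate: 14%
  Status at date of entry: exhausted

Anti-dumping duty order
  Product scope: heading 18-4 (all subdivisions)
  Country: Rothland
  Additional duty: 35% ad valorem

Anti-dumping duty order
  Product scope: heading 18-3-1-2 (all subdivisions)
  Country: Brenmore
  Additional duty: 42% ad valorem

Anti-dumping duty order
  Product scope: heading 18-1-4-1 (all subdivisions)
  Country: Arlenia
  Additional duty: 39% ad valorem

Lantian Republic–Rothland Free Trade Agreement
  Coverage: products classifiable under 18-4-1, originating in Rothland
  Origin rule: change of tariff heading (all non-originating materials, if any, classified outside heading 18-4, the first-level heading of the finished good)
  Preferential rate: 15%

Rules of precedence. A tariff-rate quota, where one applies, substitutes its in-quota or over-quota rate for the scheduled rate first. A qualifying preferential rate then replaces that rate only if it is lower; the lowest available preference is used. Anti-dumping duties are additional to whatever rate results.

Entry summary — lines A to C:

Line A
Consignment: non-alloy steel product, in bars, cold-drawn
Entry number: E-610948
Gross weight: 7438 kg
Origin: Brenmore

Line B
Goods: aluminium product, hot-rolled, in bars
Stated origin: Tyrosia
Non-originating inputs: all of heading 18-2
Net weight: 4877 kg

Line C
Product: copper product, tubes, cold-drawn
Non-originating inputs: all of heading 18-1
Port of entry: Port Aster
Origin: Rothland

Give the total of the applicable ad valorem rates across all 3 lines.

Line A: non-alloy steel → 18-3; in bars → 18-3-2; cold-drawn → 18-3-2-1. Scheduled 17%. No special measure applies. → 17%.
Line B: aluminium → 18-1; in bars → 18-1-3; hot-rolled → 18-1-3-1. Scheduled 32%. Tyrosia agreement on 18-1-4-1: 18-1-3-1 not covered. → 32%.
Line C: copper → 18-4; tubes → 18-4-1; cold-drawn → 18-4-1-1. Scheduled 7%. Rothland agreement on 18-4-1: CTH met → 15% available; preference 15% not lower than 7% → no reduction; anti-dumping (Rothland, 18-4): +35%; total 7% + 35% = 42%. → 42%.
Sum: 17% + 32% + 42% = 91%.

91%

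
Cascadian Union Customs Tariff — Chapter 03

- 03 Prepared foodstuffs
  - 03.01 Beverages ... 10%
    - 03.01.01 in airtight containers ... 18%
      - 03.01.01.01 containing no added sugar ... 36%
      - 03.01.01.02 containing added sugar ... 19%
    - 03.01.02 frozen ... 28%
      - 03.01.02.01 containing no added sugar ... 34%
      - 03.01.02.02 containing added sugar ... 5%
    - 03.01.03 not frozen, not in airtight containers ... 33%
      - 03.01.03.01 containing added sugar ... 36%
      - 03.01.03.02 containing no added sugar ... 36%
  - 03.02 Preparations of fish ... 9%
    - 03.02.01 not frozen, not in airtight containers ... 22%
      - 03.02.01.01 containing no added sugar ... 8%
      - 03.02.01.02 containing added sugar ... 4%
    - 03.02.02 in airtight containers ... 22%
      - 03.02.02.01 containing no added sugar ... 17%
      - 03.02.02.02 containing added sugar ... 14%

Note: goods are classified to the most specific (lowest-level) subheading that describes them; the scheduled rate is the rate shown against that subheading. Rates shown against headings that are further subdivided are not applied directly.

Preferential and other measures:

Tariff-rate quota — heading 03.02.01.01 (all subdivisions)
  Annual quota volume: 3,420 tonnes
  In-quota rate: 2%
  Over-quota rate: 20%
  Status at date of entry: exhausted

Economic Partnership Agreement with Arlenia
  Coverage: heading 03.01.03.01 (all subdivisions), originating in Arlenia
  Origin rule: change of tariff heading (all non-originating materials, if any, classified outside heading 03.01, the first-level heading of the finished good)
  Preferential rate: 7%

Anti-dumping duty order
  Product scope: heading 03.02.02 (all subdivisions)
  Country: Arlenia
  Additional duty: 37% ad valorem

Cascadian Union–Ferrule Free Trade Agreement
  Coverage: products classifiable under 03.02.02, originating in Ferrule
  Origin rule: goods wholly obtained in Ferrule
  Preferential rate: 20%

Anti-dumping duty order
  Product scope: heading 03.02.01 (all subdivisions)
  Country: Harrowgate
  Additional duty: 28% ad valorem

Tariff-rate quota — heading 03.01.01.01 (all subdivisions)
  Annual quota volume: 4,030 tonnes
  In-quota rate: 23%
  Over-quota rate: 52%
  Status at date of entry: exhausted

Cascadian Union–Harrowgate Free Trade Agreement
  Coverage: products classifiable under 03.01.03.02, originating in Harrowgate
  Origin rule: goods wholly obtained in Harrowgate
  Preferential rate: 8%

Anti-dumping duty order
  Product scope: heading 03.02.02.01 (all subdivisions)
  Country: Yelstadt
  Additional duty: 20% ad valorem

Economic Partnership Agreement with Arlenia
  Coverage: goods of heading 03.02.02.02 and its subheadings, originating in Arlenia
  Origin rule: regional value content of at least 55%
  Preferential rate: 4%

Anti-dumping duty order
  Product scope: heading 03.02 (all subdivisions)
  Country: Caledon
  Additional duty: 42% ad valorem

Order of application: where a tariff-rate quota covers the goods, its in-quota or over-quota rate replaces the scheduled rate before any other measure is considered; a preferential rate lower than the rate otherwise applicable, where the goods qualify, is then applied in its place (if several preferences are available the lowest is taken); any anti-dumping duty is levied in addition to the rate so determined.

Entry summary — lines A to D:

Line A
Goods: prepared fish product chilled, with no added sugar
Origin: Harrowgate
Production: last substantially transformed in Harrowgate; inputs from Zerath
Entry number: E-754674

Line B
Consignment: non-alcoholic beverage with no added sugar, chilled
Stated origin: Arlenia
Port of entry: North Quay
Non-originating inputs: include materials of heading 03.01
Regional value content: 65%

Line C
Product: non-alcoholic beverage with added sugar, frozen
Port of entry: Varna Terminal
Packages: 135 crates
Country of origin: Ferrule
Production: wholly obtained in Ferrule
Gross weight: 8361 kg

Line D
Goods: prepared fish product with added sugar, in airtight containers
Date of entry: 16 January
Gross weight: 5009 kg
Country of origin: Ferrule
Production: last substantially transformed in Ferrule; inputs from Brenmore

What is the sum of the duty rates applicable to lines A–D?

103%

Line A: prepared fish product → 03.02; chilled → 03.02.01; with no added sugar → 03.02.01.01. Scheduled 8%. quota on 03.02.01.01 exhausted → over-quota 20%; Harrowgate agreement on 03.01.03.02: 03.02.01.01 not covered; anti-dumping (Harrowgate, 03.02.01): +28%; total 20% + 28% = 48%. → 48%.
Line B: non-alcoholic beverage → 03.01; chilled → 03.01.03; with no added sugar → 03.01.03.02. Scheduled 36%. Arlenia agreement on 03.01.03.01: 03.01.03.02 not covered; Arlenia agreement on 03.02.02.02: 03.01.03.02 not covered. → 36%.
Line C: non-alcoholic beverage → 03.01; frozen → 03.01.02; with added sugar → 03.01.02.02. Scheduled 5%. Ferrule agreement on 03.02.02: 03.01.02.02 not covered. → 5%.
Line D: prepared fish product → 03.02; in airtight containers → 03.02.02; with added sugar → 03.02.02.02. Scheduled 14%. Ferrule agreement on 03.02.02: not wholly obtained. → 14%.
Sum: 48% + 36% + 5% + 14% = 103%.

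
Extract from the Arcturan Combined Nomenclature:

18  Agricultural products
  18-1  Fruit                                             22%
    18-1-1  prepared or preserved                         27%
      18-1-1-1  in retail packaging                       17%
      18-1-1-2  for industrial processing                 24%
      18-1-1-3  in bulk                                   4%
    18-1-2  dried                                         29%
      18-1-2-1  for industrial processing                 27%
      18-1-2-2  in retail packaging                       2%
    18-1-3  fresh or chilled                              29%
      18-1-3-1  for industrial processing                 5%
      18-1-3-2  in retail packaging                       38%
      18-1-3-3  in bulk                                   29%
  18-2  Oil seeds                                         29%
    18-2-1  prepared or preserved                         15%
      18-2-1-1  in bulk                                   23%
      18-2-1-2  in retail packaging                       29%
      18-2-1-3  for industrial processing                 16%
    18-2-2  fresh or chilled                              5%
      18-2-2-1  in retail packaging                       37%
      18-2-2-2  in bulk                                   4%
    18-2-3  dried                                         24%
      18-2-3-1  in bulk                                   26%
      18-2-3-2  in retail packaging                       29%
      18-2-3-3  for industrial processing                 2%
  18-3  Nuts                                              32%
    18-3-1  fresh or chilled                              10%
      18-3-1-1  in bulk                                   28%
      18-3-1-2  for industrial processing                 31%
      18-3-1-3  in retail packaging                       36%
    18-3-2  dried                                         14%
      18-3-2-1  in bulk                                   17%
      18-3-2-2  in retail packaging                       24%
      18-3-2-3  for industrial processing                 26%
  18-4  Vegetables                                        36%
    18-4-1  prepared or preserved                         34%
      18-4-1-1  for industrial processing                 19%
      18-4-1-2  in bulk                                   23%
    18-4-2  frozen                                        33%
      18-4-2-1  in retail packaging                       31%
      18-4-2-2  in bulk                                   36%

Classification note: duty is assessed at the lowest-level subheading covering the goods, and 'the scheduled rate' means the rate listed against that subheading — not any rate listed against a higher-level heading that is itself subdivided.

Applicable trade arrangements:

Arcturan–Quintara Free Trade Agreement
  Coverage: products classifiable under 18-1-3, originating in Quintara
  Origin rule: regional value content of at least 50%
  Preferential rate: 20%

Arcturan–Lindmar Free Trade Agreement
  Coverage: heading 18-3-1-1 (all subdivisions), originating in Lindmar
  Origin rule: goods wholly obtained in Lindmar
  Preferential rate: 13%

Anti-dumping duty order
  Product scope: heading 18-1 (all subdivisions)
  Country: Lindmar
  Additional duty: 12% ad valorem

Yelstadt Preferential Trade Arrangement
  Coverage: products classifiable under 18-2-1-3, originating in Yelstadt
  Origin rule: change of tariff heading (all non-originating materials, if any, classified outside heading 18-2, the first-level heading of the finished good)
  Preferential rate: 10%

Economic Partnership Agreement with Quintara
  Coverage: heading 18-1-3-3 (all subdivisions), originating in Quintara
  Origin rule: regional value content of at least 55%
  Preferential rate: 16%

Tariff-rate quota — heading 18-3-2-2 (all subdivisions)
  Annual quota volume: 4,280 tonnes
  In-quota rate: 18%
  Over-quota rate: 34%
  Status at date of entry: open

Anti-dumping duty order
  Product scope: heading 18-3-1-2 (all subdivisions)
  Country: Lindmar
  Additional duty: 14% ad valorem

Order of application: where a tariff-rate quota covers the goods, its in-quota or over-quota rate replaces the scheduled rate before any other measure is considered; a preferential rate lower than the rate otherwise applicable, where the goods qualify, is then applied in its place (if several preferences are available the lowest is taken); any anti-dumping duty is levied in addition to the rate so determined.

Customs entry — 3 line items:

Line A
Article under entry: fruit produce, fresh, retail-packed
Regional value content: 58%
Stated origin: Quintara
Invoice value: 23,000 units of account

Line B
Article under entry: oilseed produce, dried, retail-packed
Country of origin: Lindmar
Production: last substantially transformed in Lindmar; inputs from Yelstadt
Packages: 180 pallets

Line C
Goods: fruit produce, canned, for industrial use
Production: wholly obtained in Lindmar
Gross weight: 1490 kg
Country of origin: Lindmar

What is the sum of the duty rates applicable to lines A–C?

Line A: fruit → 18-1; fresh → 18-1-3; retail-packed → 18-1-3-2. Scheduled 38%. Quintara agreement on 18-1-3: RVC ≥ 50% → 20% available; Quintara agreement on 18-1-3-3: 18-1-3-2 not covered; preferential 20%. → 20%.
Line B: oilseed → 18-2; dried → 18-2-3; retail-packed → 18-2-3-2. Scheduled 29%. Lindmar agreement on 18-3-1-1: 18-2-3-2 not covered. → 29%.
Line C: fruit → 18-1; canned → 18-1-1; for industrial use → 18-1-1-2. Scheduled 24%. Lindmar agreement on 18-3-1-1: 18-1-1-2 not covered; anti-dumping (Lindmar, 18-1): +12%; total 24% + 12% = 36%. → 36%.
Sum: 20% + 29% + 36% = 85%.

85%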